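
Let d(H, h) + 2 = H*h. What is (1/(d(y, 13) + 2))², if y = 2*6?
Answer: 1/24336 ≈ 4.1091e-5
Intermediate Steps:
y = 12
d(H, h) = -2 + H*h
(1/(d(y, 13) + 2))² = (1/((-2 + 12*13) + 2))² = (1/((-2 + 156) + 2))² = (1/(154 + 2))² = (1/156)² = 1/24336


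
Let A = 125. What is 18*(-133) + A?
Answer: -2269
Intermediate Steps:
18*(-133) + A = 18*(-133) + 125 = -2394 + 125 = -2269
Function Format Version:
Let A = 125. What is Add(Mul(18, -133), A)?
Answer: -2269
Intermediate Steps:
Add(Mul(18, -133), A) = Add(Mul(18, -133), 125) = Add(-2394, 125) = -2269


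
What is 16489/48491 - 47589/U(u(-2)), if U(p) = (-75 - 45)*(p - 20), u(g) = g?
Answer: -754702413/42672080 ≈ -17.686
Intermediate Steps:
U(p) = 2400 - 120*p (U(p) = -120*(-20 + p) = 2400 - 120*p)
16489/48491 - 47589/U(u(-2)) = 16489/48491 - 47589/(2400 - 120*(-2)) = 16489*(1/48491) - 47589/(2400 + 240) = 16489/48491 - 47589/2640 = 16489/48491 - 47589*1/2640 = 16489/48491 - 15863/880 = -754702413/42672080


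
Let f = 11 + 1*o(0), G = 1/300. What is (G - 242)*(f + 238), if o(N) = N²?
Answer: -6025717/100 ≈ -60257.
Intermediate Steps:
G = 1/300 ≈ 0.0033333
f = 11 (f = 11 + 1*0² = 11 + 1*0 = 11 + 0 = 11)
(G - 242)*(f + 238) = (1/300 - 242)*(11 + 238) = -72599/300*249 = -6025717/100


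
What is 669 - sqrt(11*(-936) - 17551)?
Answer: 669 - I*sqrt(27847) ≈ 669.0 - 166.87*I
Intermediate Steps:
669 - sqrt(11*(-936) - 17551) = 669 - sqrt(-10296 - 17551) = 669 - sqrt(-27847) = 669 - I*sqrt(27847)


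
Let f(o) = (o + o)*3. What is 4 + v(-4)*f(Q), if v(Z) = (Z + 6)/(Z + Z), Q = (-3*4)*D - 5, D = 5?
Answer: 203/2 ≈ 101.50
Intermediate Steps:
Q = -65 (Q = -3*4*5 - 5 = -12*5 - 5 = -60 - 5 = -65)
f(o) = 6*o (f(o) = (2*o)*3 = 6*o)
v(Z) = (6 + Z)/(2*Z) (v(Z) = (6 + Z)/((2*Z)) = (6 + Z)*(1/(2*Z)) = (6 + Z)/(2*Z))
4 + v(-4)*f(Q) = 4 + ((½)*(6 - 4)/(-4))*(6*(-65)) = 4 + ((½)*(-¼)*2)*(-390) = 4 - ¼*(-390) = 4 + 195/2 = 203/2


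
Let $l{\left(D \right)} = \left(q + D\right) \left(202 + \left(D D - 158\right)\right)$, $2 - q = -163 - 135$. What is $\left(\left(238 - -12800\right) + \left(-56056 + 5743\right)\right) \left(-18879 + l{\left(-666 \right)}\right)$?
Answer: $6052583254725$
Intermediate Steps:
$q = 300$ ($q = 2 - \left(-163 - 135\right) = 2 - -298 = 2 + 298 = 300$)
$l{\left(D \right)} = \left(44 + D^{2}\right) \left(300 + D\right)$ ($l{\left(D \right)} = \left(300 + D\right) \left(202 + \left(D D - 158\right)\right) = \left(300 + D\right) \left(202 + \left(D^{2} - 158\right)\right) = \left(300 + D\right) \left(202 + \left(-158 + D^{2}\right)\right) = \left(300 + D\right) \left(44 + D^{2}\right) = \left(44 + D^{2}\right) \left(300 + D\right)$)
$\left(\left(238 - -12800\right) + \left(-56056 + 5743\right)\right) \left(-18879 + l{\left(-666 \right)}\right) = \left(\left(238 - -12800\right) + \left(-56056 + 5743\right)\right) \left(-18879 + \left(13200 + \left(-666\right)^{3} + 44 \left(-666\right) + 300 \left(-666\right)^{2}\right)\right) = \left(\left(238 + 12800\right) - 50313\right) \left(-18879 + \left(13200 - 295408296 - 29304 + 300 \cdot 443556\right)\right) = \left(13038 - 50313\right) \left(-18879 + \left(13200 - 295408296 - 29304 + 133066800\right)\right) = - 37275 \left(-18879 - 162357600\right) = \left(-37275\right) \left(-162376479\right) = 6052583254725$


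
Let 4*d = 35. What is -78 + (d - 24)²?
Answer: 2473/16 ≈ 154.56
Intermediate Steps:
d = 35/4 (d = (¼)*35 = 35/4 ≈ 8.7500)
-78 + (d - 24)² = -78 + (35/4 - 24)² = -78 + (-61/4)² = -78 + 3721/16 = 2473/16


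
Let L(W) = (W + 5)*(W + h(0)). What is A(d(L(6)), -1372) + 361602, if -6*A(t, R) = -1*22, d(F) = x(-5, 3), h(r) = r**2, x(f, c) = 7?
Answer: 1084817/3 ≈ 3.6161e+5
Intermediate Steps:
L(W) = W*(5 + W) (L(W) = (W + 5)*(W + 0**2) = (5 + W)*(W + 0) = (5 + W)*W = W*(5 + W))
d(F) = 7
A(t, R) = 11/3 (A(t, R) = -(-1)*22/6 = -1/6*(-22) = 11/3)
A(d(L(6)), -1372) + 361602 = 11/3 + 361602 = 1084817/3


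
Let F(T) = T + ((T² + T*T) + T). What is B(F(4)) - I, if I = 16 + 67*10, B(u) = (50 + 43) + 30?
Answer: -563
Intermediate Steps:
F(T) = 2*T + 2*T² (F(T) = T + ((T² + T²) + T) = T + (2*T² + T) = T + (T + 2*T²) = 2*T + 2*T²)
B(u) = 123 (B(u) = 93 + 30 = 123)
I = 686 (I = 16 + 670 = 686)
B(F(4)) - I = 123 - 1*686 = 123 - 686 = -563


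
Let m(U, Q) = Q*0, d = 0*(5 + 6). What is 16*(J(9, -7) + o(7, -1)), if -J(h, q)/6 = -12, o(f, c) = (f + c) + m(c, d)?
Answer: 1248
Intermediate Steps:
d = 0 (d = 0*11 = 0)
m(U, Q) = 0
o(f, c) = c + f (o(f, c) = (f + c) + 0 = (c + f) + 0 = c + f)
J(h, q) = 72 (J(h, q) = -6*(-12) = 72)
16*(J(9, -7) + o(7, -1)) = 16*(72 + (-1 + 7)) = 16*(72 + 6) = 16*78 = 1248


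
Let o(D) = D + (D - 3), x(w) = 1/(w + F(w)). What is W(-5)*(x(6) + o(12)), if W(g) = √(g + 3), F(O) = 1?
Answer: 148*I*√2/7 ≈ 29.901*I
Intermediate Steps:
x(w) = 1/(1 + w) (x(w) = 1/(w + 1) = 1/(1 + w))
W(g) = √(3 + g)
o(D) = -3 + 2*D (o(D) = D + (-3 + D) = -3 + 2*D)
W(-5)*(x(6) + o(12)) = √(3 - 5)*(1/(1 + 6) + (-3 + 2*12)) = √(-2)*(1/7 + (-3 + 24)) = (I*√2)*(⅐ + 21) = (I*√2)*(148/7) = 148*I*√2/7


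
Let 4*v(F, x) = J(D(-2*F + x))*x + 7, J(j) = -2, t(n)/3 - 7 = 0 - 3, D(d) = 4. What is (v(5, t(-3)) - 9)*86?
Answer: -2279/2 ≈ -1139.5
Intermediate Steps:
t(n) = 12 (t(n) = 21 + 3*(0 - 3) = 21 + 3*(-3) = 21 - 9 = 12)
v(F, x) = 7/4 - x/2 (v(F, x) = (-2*x + 7)/4 = (7 - 2*x)/4 = 7/4 - x/2)
(v(5, t(-3)) - 9)*86 = ((7/4 - 1/2*12) - 9)*86 = ((7/4 - 6) - 9)*86 = (-17/4 - 9)*86 = -53/4*86 = -2279/2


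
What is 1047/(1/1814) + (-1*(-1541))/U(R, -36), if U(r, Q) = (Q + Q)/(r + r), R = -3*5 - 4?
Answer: 68402567/36 ≈ 1.9001e+6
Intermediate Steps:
R = -19 (R = -15 - 4 = -19)
U(r, Q) = Q/r (U(r, Q) = (2*Q)/((2*r)) = (2*Q)*(1/(2*r)) = Q/r)
1047/(1/1814) + (-1*(-1541))/U(R, -36) = 1047/(1/1814) + (-1*(-1541))/((-36/(-19))) = 1047/(1/1814) + 1541/((-36*(-1/19))) = 1047*1814 + 1541/(36/19) = 1899258 + 1541*(19/36) = 1899258 + 29279/36 = 68402567/36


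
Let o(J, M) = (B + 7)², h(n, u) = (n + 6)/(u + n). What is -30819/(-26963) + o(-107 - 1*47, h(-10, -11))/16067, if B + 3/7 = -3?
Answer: 24280126652/21227511529 ≈ 1.1438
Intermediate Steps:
B = -24/7 (B = -3/7 - 3 = -24/7 ≈ -3.4286)
h(n, u) = (6 + n)/(n + u)
o(J, M) = 625/49 (o(J, M) = (-24/7 + 7)² = (25/7)² = 625/49)
-30819/(-26963) + o(-107 - 1*47, h(-10, -11))/16067 = -30819/(-26963) + (625/49)/16067 = -30819*(-1/26963) + (625/49)*(1/16067) = 30819/26963 + 625/787283 = 24280126652/21227511529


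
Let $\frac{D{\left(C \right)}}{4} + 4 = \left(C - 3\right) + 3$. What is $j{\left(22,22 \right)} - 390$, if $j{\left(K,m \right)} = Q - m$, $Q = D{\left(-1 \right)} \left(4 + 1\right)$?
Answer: $-512$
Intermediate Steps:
$D{\left(C \right)} = -16 + 4 C$ ($D{\left(C \right)} = -16 + 4 \left(\left(C - 3\right) + 3\right) = -16 + 4 \left(\left(-3 + C\right) + 3\right) = -16 + 4 C$)
$Q = -100$ ($Q = \left(-16 + 4 \left(-1\right)\right) \left(4 + 1\right) = \left(-16 - 4\right) 5 = \left(-20\right) 5 = -100$)
$j{\left(K,m \right)} = -100 - m$
$j{\left(22,22 \right)} - 390 = \left(-100 - 22\right) - 390 = -122 - 390 = -512$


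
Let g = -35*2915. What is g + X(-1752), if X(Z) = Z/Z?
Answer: -102024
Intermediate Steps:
g = -102025
X(Z) = 1
g + X(-1752) = -102025 + 1 = -102024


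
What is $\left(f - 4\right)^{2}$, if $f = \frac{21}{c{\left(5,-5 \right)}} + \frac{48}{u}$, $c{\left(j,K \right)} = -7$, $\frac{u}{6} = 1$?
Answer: $1$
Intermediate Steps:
$u = 6$ ($u = 6 \cdot 1 = 6$)
$f = 5$ ($f = \frac{21}{-7} + \frac{48}{6} = 21 \left(- \frac{1}{7}\right) + 48 \cdot \frac{1}{6} = -3 + 8 = 5$)
$\left(f - 4\right)^{2} = \left(5 - 4\right)^{2} = 1^{2} = 1$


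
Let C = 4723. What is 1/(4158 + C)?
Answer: 1/8881 ≈ 0.00011260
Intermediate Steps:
1/(4158 + C) = 1/(4158 + 4723) = 1/8881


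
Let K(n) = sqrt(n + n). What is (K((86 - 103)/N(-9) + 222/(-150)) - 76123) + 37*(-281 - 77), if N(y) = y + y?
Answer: -89369 + I*sqrt(241)/15 ≈ -89369.0 + 1.0349*I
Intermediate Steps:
N(y) = 2*y
K(n) = sqrt(2)*sqrt(n) (K(n) = sqrt(2*n) = sqrt(2)*sqrt(n))
(K((86 - 103)/N(-9) + 222/(-150)) - 76123) + 37*(-281 - 77) = (sqrt(2)*sqrt((86 - 103)/((2*(-9))) + 222/(-150)) - 76123) + 37*(-281 - 77) = (sqrt(2)*sqrt(-17/(-18) + 222*(-1/150)) - 76123) + 37*(-358) = (sqrt(2)*sqrt(-17*(-1/18) - 37/25) - 76123) - 13246 = (sqrt(2)*sqrt(17/18 - 37/25) - 76123) - 13246 = (sqrt(2)*sqrt(-241/450) - 76123) - 13246 = (sqrt(2)*(I*sqrt(482)/30) - 76123) - 13246 = (I*sqrt(241)/15 - 76123) - 13246 = (-76123 + I*sqrt(241)/15) - 13246 = -89369 + I*sqrt(241)/15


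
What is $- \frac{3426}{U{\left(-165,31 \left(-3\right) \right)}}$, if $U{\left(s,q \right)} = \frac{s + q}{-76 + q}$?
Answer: $- \frac{96499}{43} \approx -2244.2$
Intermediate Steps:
$U{\left(s,q \right)} = \frac{q + s}{-76 + q}$
$- \frac{3426}{U{\left(-165,31 \left(-3\right) \right)}} = - \frac{3426}{\frac{1}{-76 + 31 \left(-3\right)} \left(31 \left(-3\right) - 165\right)} = - \frac{3426}{\frac{1}{-76 - 93} \left(-93 - 165\right)} = - \frac{3426}{\frac{1}{-169} \left(-258\right)} = - \frac{3426}{\left(- \frac{1}{169}\right) \left(-258\right)} = - \frac{3426}{\frac{258}{169}} = \left(-3426\right) \frac{169}{258} = - \frac{96499}{43}$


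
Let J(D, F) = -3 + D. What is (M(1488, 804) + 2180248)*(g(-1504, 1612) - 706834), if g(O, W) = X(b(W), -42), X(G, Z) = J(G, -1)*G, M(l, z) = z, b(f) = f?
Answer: 4115370311448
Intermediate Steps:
X(G, Z) = G*(-3 + G) (X(G, Z) = (-3 + G)*G = G*(-3 + G))
g(O, W) = W*(-3 + W)
(M(1488, 804) + 2180248)*(g(-1504, 1612) - 706834) = (804 + 2180248)*(1612*(-3 + 1612) - 706834) = 2181052*(1612*1609 - 706834) = 2181052*(2593708 - 706834) = 2181052*1886874 = 4115370311448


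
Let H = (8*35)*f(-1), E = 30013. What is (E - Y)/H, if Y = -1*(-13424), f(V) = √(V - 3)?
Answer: -16589*I/560 ≈ -29.623*I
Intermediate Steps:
f(V) = √(-3 + V)
Y = 13424
H = 560*I (H = (8*35)*√(-3 - 1) = 280*√(-4) = 280*(2*I) = 560*I ≈ 560.0*I)
(E - Y)/H = (30013 - 1*13424)/((560*I)) = (30013 - 13424)*(-I/560) = 16589*(-I/560) = -16589*I/560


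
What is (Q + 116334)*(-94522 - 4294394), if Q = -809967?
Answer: 3044296971828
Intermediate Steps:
(Q + 116334)*(-94522 - 4294394) = (-809967 + 116334)*(-94522 - 4294394) = -693633*(-4388916) = 3044296971828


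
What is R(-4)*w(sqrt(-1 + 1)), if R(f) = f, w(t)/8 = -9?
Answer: 288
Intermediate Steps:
w(t) = -72 (w(t) = 8*(-9) = -72)
R(-4)*w(sqrt(-1 + 1)) = -4*(-72) = 288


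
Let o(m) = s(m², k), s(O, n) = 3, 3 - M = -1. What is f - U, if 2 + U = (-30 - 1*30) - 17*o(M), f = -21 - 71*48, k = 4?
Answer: -3316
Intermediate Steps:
M = 4 (M = 3 - 1*(-1) = 3 + 1 = 4)
o(m) = 3
f = -3429 (f = -21 - 3408 = -3429)
U = -113 (U = -2 + ((-30 - 1*30) - 17*3) = -2 + ((-30 - 30) - 51) = -2 + (-60 - 51) = -2 - 111 = -113)
f - U = -3429 - 1*(-113) = -3429 + 113 = -3316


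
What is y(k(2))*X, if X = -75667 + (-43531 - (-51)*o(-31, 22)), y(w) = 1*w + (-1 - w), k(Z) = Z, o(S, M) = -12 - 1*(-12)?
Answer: 119198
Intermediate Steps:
o(S, M) = 0 (o(S, M) = -12 + 12 = 0)
y(w) = -1 (y(w) = w + (-1 - w) = -1)
X = -119198 (X = -75667 + (-43531 - (-51)*0) = -75667 + (-43531 - 1*0) = -75667 + (-43531 + 0) = -75667 - 43531 = -119198)
y(k(2))*X = -1*(-119198) = 119198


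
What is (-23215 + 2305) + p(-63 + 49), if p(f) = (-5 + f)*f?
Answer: -20644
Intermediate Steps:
p(f) = f*(-5 + f)
(-23215 + 2305) + p(-63 + 49) = (-23215 + 2305) + (-63 + 49)*(-5 + (-63 + 49)) = -20910 - 14*(-5 - 14) = -20910 - 14*(-19) = -20910 + 266 = -20644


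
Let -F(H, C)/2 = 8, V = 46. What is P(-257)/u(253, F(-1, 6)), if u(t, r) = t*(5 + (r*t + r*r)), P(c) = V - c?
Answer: -303/958111 ≈ -0.00031625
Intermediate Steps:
F(H, C) = -16 (F(H, C) = -2*8 = -16)
P(c) = 46 - c
u(t, r) = t*(5 + r² + r*t) (u(t, r) = t*(5 + (r*t + r²)) = t*(5 + (r² + r*t)) = t*(5 + r² + r*t))
P(-257)/u(253, F(-1, 6)) = (46 - 1*(-257))/((253*(5 + (-16)² - 16*253))) = (46 + 257)/((253*(5 + 256 - 4048))) = 303/((253*(-3787))) = 303/(-958111) = 303*(-1/958111) = -303/958111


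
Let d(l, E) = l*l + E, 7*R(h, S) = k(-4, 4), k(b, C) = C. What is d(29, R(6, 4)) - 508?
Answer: 2335/7 ≈ 333.57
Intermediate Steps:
R(h, S) = 4/7 (R(h, S) = (1/7)*4 = 4/7)
d(l, E) = E + l**2 (d(l, E) = l**2 + E = E + l**2)
d(29, R(6, 4)) - 508 = (4/7 + 29**2) - 508 = (4/7 + 841) - 508 = 5891/7 - 508 = 2335/7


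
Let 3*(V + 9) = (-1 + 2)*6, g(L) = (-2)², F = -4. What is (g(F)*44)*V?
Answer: -1232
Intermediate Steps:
g(L) = 4
V = -7 (V = -9 + ((-1 + 2)*6)/3 = -9 + (1*6)/3 = -9 + (⅓)*6 = -9 + 2 = -7)
(g(F)*44)*V = (4*44)*(-7) = 176*(-7) = -1232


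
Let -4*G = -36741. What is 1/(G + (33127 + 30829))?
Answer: 4/292565 ≈ 1.3672e-5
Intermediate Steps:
G = 36741/4 (G = -¼*(-36741) = 36741/4 ≈ 9185.3)
1/(G + (33127 + 30829)) = 1/(36741/4 + (33127 + 30829)) = 1/(36741/4 + 63956) = 1/(292565/4) = 4/292565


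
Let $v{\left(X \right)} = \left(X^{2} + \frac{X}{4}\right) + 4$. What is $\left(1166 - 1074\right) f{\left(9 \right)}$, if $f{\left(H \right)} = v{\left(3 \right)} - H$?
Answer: $437$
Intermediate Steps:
$v{\left(X \right)} = 4 + X^{2} + \frac{X}{4}$ ($v{\left(X \right)} = \left(X^{2} + \frac{X}{4}\right) + 4 = 4 + X^{2} + \frac{X}{4}$)
$f{\left(H \right)} = \frac{55}{4} - H$ ($f{\left(H \right)} = \left(4 + 3^{2} + \frac{1}{4} \cdot 3\right) - H = \left(4 + 9 + \frac{3}{4}\right) - H = \frac{55}{4} - H$)
$\left(1166 - 1074\right) f{\left(9 \right)} = \left(1166 - 1074\right) \left(\frac{55}{4} - 9\right) = 92 \left(\frac{55}{4} - 9\right) = 92 \cdot \frac{19}{4} = 437$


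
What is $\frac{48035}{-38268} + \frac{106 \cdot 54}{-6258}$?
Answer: $- \frac{86608177}{39913524} \approx -2.1699$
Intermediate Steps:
$\frac{48035}{-38268} + \frac{106 \cdot 54}{-6258} = 48035 \left(- \frac{1}{38268}\right) + 5724 \left(- \frac{1}{6258}\right) = - \frac{48035}{38268} - \frac{954}{1043} = - \frac{86608177}{39913524}$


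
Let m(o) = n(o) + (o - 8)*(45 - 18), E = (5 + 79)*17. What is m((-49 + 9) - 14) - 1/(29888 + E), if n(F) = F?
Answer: -54114049/31316 ≈ -1728.0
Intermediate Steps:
E = 1428 (E = 84*17 = 1428)
m(o) = -216 + 28*o (m(o) = o + (o - 8)*(45 - 18) = o + (-8 + o)*27 = o + (-216 + 27*o) = -216 + 28*o)
m((-49 + 9) - 14) - 1/(29888 + E) = (-216 + 28*((-49 + 9) - 14)) - 1/(29888 + 1428) = (-216 + 28*(-40 - 14)) - 1/31316 = (-216 + 28*(-54)) - 1*1/31316 = (-216 - 1512) - 1/31316 = -1728 - 1/31316 = -54114049/31316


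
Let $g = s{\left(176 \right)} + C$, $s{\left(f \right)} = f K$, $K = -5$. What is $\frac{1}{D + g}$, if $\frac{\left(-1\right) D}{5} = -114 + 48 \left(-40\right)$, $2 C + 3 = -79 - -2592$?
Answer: $\frac{1}{10545} \approx 9.4832 \cdot 10^{-5}$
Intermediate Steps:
$s{\left(f \right)} = - 5 f$ ($s{\left(f \right)} = f \left(-5\right) = - 5 f$)
$C = 1255$ ($C = - \frac{3}{2} + \frac{-79 - -2592}{2} = - \frac{3}{2} + \frac{-79 + 2592}{2} = - \frac{3}{2} + \frac{1}{2} \cdot 2513 = - \frac{3}{2} + \frac{2513}{2} = 1255$)
$D = 10170$ ($D = - 5 \left(-114 + 48 \left(-40\right)\right) = - 5 \left(-114 - 1920\right) = \left(-5\right) \left(-2034\right) = 10170$)
$g = 375$ ($g = \left(-5\right) 176 + 1255 = -880 + 1255 = 375$)
$\frac{1}{D + g} = \frac{1}{10170 + 375} = \frac{1}{10545}$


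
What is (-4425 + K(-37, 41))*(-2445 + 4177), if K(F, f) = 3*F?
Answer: -7856352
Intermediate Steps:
(-4425 + K(-37, 41))*(-2445 + 4177) = (-4425 + 3*(-37))*(-2445 + 4177) = (-4425 - 111)*1732 = -4536*1732 = -7856352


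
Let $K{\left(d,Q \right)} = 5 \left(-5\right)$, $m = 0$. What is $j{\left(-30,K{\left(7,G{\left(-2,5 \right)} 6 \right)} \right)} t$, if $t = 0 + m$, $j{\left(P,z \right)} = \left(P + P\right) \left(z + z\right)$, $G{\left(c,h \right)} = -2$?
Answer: $0$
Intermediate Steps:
$K{\left(d,Q \right)} = -25$
$j{\left(P,z \right)} = 4 P z$ ($j{\left(P,z \right)} = 2 P 2 z = 4 P z$)
$t = 0$ ($t = 0 + 0 = 0$)
$j{\left(-30,K{\left(7,G{\left(-2,5 \right)} 6 \right)} \right)} t = 4 \left(-30\right) \left(-25\right) 0 = 3000 \cdot 0 = 0$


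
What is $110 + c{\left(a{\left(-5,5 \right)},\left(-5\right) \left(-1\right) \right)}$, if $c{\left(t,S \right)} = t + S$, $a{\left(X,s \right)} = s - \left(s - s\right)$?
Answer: $120$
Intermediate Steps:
$a{\left(X,s \right)} = s$ ($a{\left(X,s \right)} = s - 0 = s + 0 = s$)
$c{\left(t,S \right)} = S + t$
$110 + c{\left(a{\left(-5,5 \right)},\left(-5\right) \left(-1\right) \right)} = 110 + \left(\left(-5\right) \left(-1\right) + 5\right) = 110 + \left(5 + 5\right) = 110 + 10 = 120$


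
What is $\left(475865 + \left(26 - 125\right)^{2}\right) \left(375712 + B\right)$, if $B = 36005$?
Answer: $199956948522$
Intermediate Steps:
$\left(475865 + \left(26 - 125\right)^{2}\right) \left(375712 + B\right) = \left(475865 + \left(26 - 125\right)^{2}\right) \left(375712 + 36005\right) = \left(475865 + \left(-99\right)^{2}\right) 411717 = \left(475865 + 9801\right) 411717 = 485666 \cdot 411717 = 199956948522$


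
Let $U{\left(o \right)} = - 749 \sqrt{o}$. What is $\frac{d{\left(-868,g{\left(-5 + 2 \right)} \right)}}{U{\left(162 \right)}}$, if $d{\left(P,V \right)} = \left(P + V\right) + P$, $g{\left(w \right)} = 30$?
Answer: $\frac{853 \sqrt{2}}{6741} \approx 0.17895$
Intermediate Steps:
$d{\left(P,V \right)} = V + 2 P$
$\frac{d{\left(-868,g{\left(-5 + 2 \right)} \right)}}{U{\left(162 \right)}} = \frac{30 + 2 \left(-868\right)}{\left(-749\right) \sqrt{162}} = \frac{30 - 1736}{\left(-749\right) 9 \sqrt{2}} = - \frac{1706}{\left(-6741\right) \sqrt{2}} = - 1706 \left(- \frac{\sqrt{2}}{13482}\right) = \frac{853 \sqrt{2}}{6741}$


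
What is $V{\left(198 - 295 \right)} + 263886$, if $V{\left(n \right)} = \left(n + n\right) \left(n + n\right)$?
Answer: $301522$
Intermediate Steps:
$V{\left(n \right)} = 4 n^{2}$ ($V{\left(n \right)} = 2 n 2 n = 4 n^{2}$)
$V{\left(198 - 295 \right)} + 263886 = 4 \left(198 - 295\right)^{2} + 263886 = 4 \left(-97\right)^{2} + 263886 = 4 \cdot 9409 + 263886 = 37636 + 263886 = 301522$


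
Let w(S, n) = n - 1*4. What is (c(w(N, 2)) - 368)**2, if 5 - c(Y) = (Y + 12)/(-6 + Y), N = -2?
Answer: 2093809/16 ≈ 1.3086e+5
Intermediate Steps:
w(S, n) = -4 + n (w(S, n) = n - 4 = -4 + n)
c(Y) = 5 - (12 + Y)/(-6 + Y) (c(Y) = 5 - (Y + 12)/(-6 + Y) = 5 - (12 + Y)/(-6 + Y))
(c(w(N, 2)) - 368)**2 = (2*(-21 + 2*(-4 + 2))/(-6 + (-4 + 2)) - 368)**2 = (2*(-21 + 2*(-2))/(-6 - 2) - 368)**2 = (2*(-21 - 4)/(-8) - 368)**2 = (2*(-1/8)*(-25) - 368)**2 = (25/4 - 368)**2 = (-1447/4)**2 = 2093809/16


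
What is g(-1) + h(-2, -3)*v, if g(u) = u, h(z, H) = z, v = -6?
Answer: 11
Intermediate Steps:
g(-1) + h(-2, -3)*v = -1 - 2*(-6) = -1 + 12 = 11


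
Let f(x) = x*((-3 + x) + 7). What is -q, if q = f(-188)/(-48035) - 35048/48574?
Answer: 1681901244/1166626045 ≈ 1.4417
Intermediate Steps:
f(x) = x*(4 + x)
q = -1681901244/1166626045 (q = -188*(4 - 188)/(-48035) - 35048/48574 = -188*(-184)*(-1/48035) - 35048*1/48574 = 34592*(-1/48035) - 17524/24287 = -34592/48035 - 17524/24287 = -1681901244/1166626045 ≈ -1.4417)
-q = -1*(-1681901244/1166626045) = 1681901244/1166626045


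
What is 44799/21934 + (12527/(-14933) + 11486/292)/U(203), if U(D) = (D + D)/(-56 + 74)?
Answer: 9098967415602/2426910756809 ≈ 3.7492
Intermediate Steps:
U(D) = D/9 (U(D) = (2*D)/18 = (2*D)*(1/18) = D/9)
44799/21934 + (12527/(-14933) + 11486/292)/U(203) = 44799/21934 + (12527/(-14933) + 11486/292)/(((1/9)*203)) = 44799*(1/21934) + (12527*(-1/14933) + 11486*(1/292))/(203/9) = 44799/21934 + (-12527/14933 + 5743/146)*(9/203) = 44799/21934 + (83931277/2180218)*(9/203) = 44799/21934 + 755381493/442584254 = 9098967415602/2426910756809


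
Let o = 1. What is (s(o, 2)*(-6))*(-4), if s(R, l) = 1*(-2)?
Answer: -48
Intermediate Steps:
s(R, l) = -2
(s(o, 2)*(-6))*(-4) = -2*(-6)*(-4) = 12*(-4) = -48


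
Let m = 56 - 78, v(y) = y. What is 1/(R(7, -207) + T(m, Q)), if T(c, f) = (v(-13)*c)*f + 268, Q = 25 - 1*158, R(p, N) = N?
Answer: -1/37977 ≈ -2.6332e-5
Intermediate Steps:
m = -22
Q = -133 (Q = 25 - 158 = -133)
T(c, f) = 268 - 13*c*f (T(c, f) = (-13*c)*f + 268 = -13*c*f + 268 = 268 - 13*c*f)
1/(R(7, -207) + T(m, Q)) = 1/(-207 + (268 - 13*(-22)*(-133))) = 1/(-207 + (268 - 38038)) = 1/(-207 - 37770) = 1/(-37977) = -1/37977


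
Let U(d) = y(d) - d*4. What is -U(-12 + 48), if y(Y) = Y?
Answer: 108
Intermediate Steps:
U(d) = -3*d (U(d) = d - d*4 = d - 4*d = -3*d)
-U(-12 + 48) = -(-3)*(-12 + 48) = -(-3)*36 = -1*(-108) = 108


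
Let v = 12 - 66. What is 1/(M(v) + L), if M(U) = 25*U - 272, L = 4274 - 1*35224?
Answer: -1/32572 ≈ -3.0701e-5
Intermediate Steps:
L = -30950 (L = 4274 - 35224 = -30950)
v = -54
M(U) = -272 + 25*U
1/(M(v) + L) = 1/((-272 + 25*(-54)) - 30950) = 1/((-272 - 1350) - 30950) = 1/(-1622 - 30950) = 1/(-32572) = -1/32572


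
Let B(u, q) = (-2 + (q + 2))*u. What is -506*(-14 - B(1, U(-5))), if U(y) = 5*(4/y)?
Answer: 5060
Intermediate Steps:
U(y) = 20/y
B(u, q) = q*u (B(u, q) = (-2 + (2 + q))*u = q*u)
-506*(-14 - B(1, U(-5))) = -506*(-14 - 20/(-5)) = -506*(-14 - 20*(-⅕)) = -506*(-14 - (-4)) = -506*(-14 - 1*(-4)) = -506*(-14 + 4) = -506*(-10) = 5060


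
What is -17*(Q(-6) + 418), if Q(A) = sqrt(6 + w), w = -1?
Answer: -7106 - 17*sqrt(5) ≈ -7144.0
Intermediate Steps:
Q(A) = sqrt(5) (Q(A) = sqrt(6 - 1) = sqrt(5))
-17*(Q(-6) + 418) = -17*(sqrt(5) + 418) = -17*(418 + sqrt(5)) = -7106 - 17*sqrt(5)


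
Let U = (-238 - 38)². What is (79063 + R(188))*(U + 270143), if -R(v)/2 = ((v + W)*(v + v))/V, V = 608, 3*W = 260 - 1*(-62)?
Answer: 1553507380630/57 ≈ 2.7255e+10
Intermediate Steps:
W = 322/3 (W = (260 - 1*(-62))/3 = (260 + 62)/3 = (⅓)*322 = 322/3 ≈ 107.33)
R(v) = -v*(322/3 + v)/152 (R(v) = -2*(v + 322/3)*(v + v)/608 = -2*(322/3 + v)*(2*v)/608 = -2*2*v*(322/3 + v)/608 = -v*(322/3 + v)/152)
U = 76176 (U = (-276)² = 76176)
(79063 + R(188))*(U + 270143) = (79063 - 1/456*188*(322 + 3*188))*(76176 + 270143) = (79063 - 1/456*188*(322 + 564))*346319 = (79063 - 1/456*188*886)*346319 = (79063 - 20821/57)*346319 = (4485770/57)*346319 = 1553507380630/57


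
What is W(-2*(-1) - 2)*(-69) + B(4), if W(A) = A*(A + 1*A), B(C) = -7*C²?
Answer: -112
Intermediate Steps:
W(A) = 2*A² (W(A) = A*(A + A) = A*(2*A) = 2*A²)
W(-2*(-1) - 2)*(-69) + B(4) = (2*(-2*(-1) - 2)²)*(-69) - 7*4² = (2*(2 - 2)²)*(-69) - 7*16 = (2*0²)*(-69) - 112 = (2*0)*(-69) - 112 = 0*(-69) - 112 = 0 - 112 = -112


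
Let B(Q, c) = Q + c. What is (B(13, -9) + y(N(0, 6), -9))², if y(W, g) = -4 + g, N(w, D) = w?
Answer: 81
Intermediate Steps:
(B(13, -9) + y(N(0, 6), -9))² = ((13 - 9) + (-4 - 9))² = (4 - 13)² = (-9)² = 81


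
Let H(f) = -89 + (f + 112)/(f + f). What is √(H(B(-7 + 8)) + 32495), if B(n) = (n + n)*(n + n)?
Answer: √129682/2 ≈ 180.06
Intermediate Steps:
B(n) = 4*n² (B(n) = (2*n)*(2*n) = 4*n²)
H(f) = -89 + (112 + f)/(2*f) (H(f) = -89 + (112 + f)/((2*f)) = -89 + (112 + f)*(1/(2*f)) = -89 + (112 + f)/(2*f))
√(H(B(-7 + 8)) + 32495) = √((-177/2 + 56/((4*(-7 + 8)²))) + 32495) = √((-177/2 + 56/((4*1²))) + 32495) = √((-177/2 + 56/((4*1))) + 32495) = √((-177/2 + 56/4) + 32495) = √((-177/2 + 56*(¼)) + 32495) = √((-177/2 + 14) + 32495) = √(-149/2 + 32495) = √(64841/2) = √129682/2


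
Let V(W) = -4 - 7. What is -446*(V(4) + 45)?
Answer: -15164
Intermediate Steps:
V(W) = -11
-446*(V(4) + 45) = -446*(-11 + 45) = -446*34 = -15164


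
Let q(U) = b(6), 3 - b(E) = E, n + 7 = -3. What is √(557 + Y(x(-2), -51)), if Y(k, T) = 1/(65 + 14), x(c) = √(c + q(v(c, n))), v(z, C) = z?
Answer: 2*√869079/79 ≈ 23.601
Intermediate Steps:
n = -10 (n = -7 - 3 = -10)
b(E) = 3 - E
q(U) = -3 (q(U) = 3 - 1*6 = 3 - 6 = -3)
x(c) = √(-3 + c) (x(c) = √(c - 3) = √(-3 + c))
Y(k, T) = 1/79
√(557 + Y(x(-2), -51)) = √(557 + 1/79) = √(44004/79) = 2*√869079/79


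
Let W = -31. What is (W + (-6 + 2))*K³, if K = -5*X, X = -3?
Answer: -118125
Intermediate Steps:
K = 15 (K = -5*(-3) = 15)
(W + (-6 + 2))*K³ = (-31 + (-6 + 2))*15³ = (-31 - 4)*3375 = -35*3375 = -118125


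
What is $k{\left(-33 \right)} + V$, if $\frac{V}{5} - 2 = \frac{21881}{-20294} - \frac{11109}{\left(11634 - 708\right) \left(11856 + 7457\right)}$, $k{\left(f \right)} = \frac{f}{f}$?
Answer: $\frac{285932939708}{50979938433} \approx 5.6087$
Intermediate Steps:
$k{\left(f \right)} = 1$
$V = \frac{234953001275}{50979938433}$ ($V = 10 + 5 \left(\frac{21881}{-20294} - \frac{11109}{\left(11634 - 708\right) \left(11856 + 7457\right)}\right) = 10 + 5 \left(21881 \left(- \frac{1}{20294}\right) - \frac{11109}{10926 \cdot 19313}\right) = 10 + 5 \left(- \frac{21881}{20294} - \frac{11109}{211013838}\right) = 10 + 5 \left(- \frac{21881}{20294} - \frac{529}{10048278}\right) = 10 + 5 \left(- \frac{54969276611}{50979938433}\right) = 10 - \frac{274846383055}{50979938433} = \frac{234953001275}{50979938433} \approx 4.6087$)
$k{\left(-33 \right)} + V = 1 + \frac{234953001275}{50979938433} = \frac{285932939708}{50979938433}$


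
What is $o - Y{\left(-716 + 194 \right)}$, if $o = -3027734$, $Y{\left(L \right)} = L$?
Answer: $-3027212$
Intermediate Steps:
$o - Y{\left(-716 + 194 \right)} = -3027734 - \left(-716 + 194\right) = -3027734 - -522 = -3027734 + 522 = -3027212$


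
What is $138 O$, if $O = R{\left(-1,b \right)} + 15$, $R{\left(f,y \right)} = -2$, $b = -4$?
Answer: $1794$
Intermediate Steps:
$O = 13$ ($O = -2 + 15 = 13$)
$138 O = 138 \cdot 13 = 1794$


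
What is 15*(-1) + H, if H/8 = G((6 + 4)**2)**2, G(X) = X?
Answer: 79985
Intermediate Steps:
H = 80000 (H = 8*((6 + 4)**2)**2 = 8*(10**2)**2 = 8*100**2 = 8*10000 = 80000)
15*(-1) + H = 15*(-1) + 80000 = -15 + 80000 = 79985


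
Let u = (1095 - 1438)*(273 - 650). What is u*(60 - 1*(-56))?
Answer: 15000076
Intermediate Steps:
u = 129311 (u = -343*(-377) = 129311)
u*(60 - 1*(-56)) = 129311*(60 - 1*(-56)) = 129311*(60 + 56) = 129311*116 = 15000076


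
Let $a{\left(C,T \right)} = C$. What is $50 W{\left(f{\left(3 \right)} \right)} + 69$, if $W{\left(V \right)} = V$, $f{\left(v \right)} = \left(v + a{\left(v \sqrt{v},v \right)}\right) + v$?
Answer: $369 + 150 \sqrt{3} \approx 628.81$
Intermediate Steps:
$f{\left(v \right)} = v^{\frac{3}{2}} + 2 v$ ($f{\left(v \right)} = \left(v + v \sqrt{v}\right) + v = \left(v + v^{\frac{3}{2}}\right) + v = v^{\frac{3}{2}} + 2 v$)
$50 W{\left(f{\left(3 \right)} \right)} + 69 = 50 \left(3^{\frac{3}{2}} + 2 \cdot 3\right) + 69 = 50 \left(3 \sqrt{3} + 6\right) + 69 = 50 \left(6 + 3 \sqrt{3}\right) + 69 = \left(300 + 150 \sqrt{3}\right) + 69 = 369 + 150 \sqrt{3}$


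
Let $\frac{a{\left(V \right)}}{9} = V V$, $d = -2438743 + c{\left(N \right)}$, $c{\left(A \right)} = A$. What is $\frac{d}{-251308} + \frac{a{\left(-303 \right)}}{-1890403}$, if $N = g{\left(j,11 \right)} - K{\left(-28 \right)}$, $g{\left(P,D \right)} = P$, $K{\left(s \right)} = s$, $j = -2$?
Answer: $\frac{4402506907403}{475073397124} \approx 9.267$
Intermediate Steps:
$N = 26$ ($N = -2 - -28 = -2 + 28 = 26$)
$d = -2438717$ ($d = -2438743 + 26 = -2438717$)
$a{\left(V \right)} = 9 V^{2}$ ($a{\left(V \right)} = 9 V V = 9 V^{2}$)
$\frac{d}{-251308} + \frac{a{\left(-303 \right)}}{-1890403} = - \frac{2438717}{-251308} + \frac{9 \left(-303\right)^{2}}{-1890403} = \left(-2438717\right) \left(- \frac{1}{251308}\right) + 9 \cdot 91809 \left(- \frac{1}{1890403}\right) = \frac{2438717}{251308} + 826281 \left(- \frac{1}{1890403}\right) = \frac{2438717}{251308} - \frac{826281}{1890403} = \frac{4402506907403}{475073397124}$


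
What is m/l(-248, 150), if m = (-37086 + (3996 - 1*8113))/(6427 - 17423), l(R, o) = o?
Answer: 41203/1649400 ≈ 0.024981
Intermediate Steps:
m = 41203/10996 (m = (-37086 + (3996 - 8113))/(-10996) = (-37086 - 4117)*(-1/10996) = -41203*(-1/10996) = 41203/10996 ≈ 3.7471)
m/l(-248, 150) = (41203/10996)/150 = (41203/10996)*(1/150) = 41203/1649400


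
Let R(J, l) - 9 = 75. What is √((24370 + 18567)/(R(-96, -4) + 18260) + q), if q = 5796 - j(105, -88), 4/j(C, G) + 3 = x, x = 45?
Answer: √215111324855658/192612 ≈ 76.146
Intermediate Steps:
R(J, l) = 84 (R(J, l) = 9 + 75 = 84)
j(C, G) = 2/21 (j(C, G) = 4/(-3 + 45) = 4/42 = 4*(1/42) = 2/21)
q = 121714/21 (q = 5796 - 1*2/21 = 5796 - 2/21 = 121714/21 ≈ 5795.9)
√((24370 + 18567)/(R(-96, -4) + 18260) + q) = √((24370 + 18567)/(84 + 18260) + 121714/21) = √(42937/18344 + 121714/21) = √(2233623293/385224) = √215111324855658/192612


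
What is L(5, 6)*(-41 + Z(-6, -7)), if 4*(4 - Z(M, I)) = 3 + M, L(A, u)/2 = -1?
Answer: 145/2 ≈ 72.500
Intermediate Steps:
L(A, u) = -2 (L(A, u) = 2*(-1) = -2)
Z(M, I) = 13/4 - M/4 (Z(M, I) = 4 - (3 + M)/4 = 4 + (-3/4 - M/4) = 13/4 - M/4)
L(5, 6)*(-41 + Z(-6, -7)) = -2*(-41 + (13/4 - 1/4*(-6))) = -2*(-41 + (13/4 + 3/2)) = -2*(-41 + 19/4) = -2*(-145/4) = 145/2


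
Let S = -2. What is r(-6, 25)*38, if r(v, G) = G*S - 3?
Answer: -2014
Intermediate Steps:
r(v, G) = -3 - 2*G (r(v, G) = G*(-2) - 3 = -2*G - 3 = -3 - 2*G)
r(-6, 25)*38 = (-3 - 2*25)*38 = (-3 - 50)*38 = -53*38 = -2014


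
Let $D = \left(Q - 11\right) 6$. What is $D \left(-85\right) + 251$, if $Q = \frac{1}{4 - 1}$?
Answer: $5691$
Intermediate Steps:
$Q = \frac{1}{3} \approx 0.33333$
$D = -64$ ($D = \left(\frac{1}{3} - 11\right) 6 = \left(- \frac{32}{3}\right) 6 = -64$)
$D \left(-85\right) + 251 = \left(-64\right) \left(-85\right) + 251 = 5440 + 251 = 5691$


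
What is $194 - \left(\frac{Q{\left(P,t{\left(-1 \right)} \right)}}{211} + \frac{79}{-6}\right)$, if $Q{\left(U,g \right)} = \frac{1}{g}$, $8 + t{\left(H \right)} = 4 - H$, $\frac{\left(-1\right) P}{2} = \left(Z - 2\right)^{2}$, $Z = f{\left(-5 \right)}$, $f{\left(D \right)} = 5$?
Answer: $\frac{87425}{422} \approx 207.17$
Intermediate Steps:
$Z = 5$
$P = -18$ ($P = - 2 \left(5 - 2\right)^{2} = - 2 \cdot 3^{2} = \left(-2\right) 9 = -18$)
$t{\left(H \right)} = -4 - H$ ($t{\left(H \right)} = -8 - \left(-4 + H\right) = -4 - H$)
$194 - \left(\frac{Q{\left(P,t{\left(-1 \right)} \right)}}{211} + \frac{79}{-6}\right) = 194 - \left(\frac{1}{\left(-4 - -1\right) 211} + \frac{79}{-6}\right) = 194 - \left(\frac{1}{-4 + 1} \cdot \frac{1}{211} + 79 \left(- \frac{1}{6}\right)\right) = 194 - \left(\frac{1}{-3} \cdot \frac{1}{211} - \frac{79}{6}\right) = 194 - \left(\left(- \frac{1}{3}\right) \frac{1}{211} - \frac{79}{6}\right) = 194 - \left(- \frac{1}{633} - \frac{79}{6}\right) = 194 - - \frac{5557}{422} = 194 + \frac{5557}{422} = \frac{87425}{422}$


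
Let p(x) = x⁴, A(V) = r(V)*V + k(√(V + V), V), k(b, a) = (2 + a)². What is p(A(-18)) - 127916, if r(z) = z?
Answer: 113164832084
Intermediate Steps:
A(V) = V² + (2 + V)² (A(V) = V*V + (2 + V)² = V² + (2 + V)²)
p(A(-18)) - 127916 = ((-18)² + (2 - 18)²)⁴ - 127916 = (324 + (-16)²)⁴ - 127916 = (324 + 256)⁴ - 127916 = 580⁴ - 127916 = 113164960000 - 127916 = 113164832084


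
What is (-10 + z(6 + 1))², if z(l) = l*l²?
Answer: 110889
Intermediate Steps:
z(l) = l³
(-10 + z(6 + 1))² = (-10 + (6 + 1)³)² = (-10 + 7³)² = (-10 + 343)² = 333² = 110889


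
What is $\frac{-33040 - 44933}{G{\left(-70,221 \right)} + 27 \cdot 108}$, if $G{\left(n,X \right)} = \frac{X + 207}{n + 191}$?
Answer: $- \frac{9434733}{353264} \approx -26.707$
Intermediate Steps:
$G{\left(n,X \right)} = \frac{207 + X}{191 + n}$
$\frac{-33040 - 44933}{G{\left(-70,221 \right)} + 27 \cdot 108} = \frac{-33040 - 44933}{\frac{207 + 221}{191 - 70} + 27 \cdot 108} = - \frac{77973}{\frac{1}{121} \cdot 428 + 2916} = - \frac{77973}{\frac{428}{121} + 2916} = - \frac{77973}{\frac{353264}{121}} = \left(-77973\right) \frac{121}{353264} = - \frac{9434733}{353264}$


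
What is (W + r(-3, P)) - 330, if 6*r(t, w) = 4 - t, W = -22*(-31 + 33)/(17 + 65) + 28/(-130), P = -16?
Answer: -5270069/15990 ≈ -329.59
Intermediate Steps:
W = -2004/2665 (W = -22/(82/2) + 28*(-1/130) = -22/(82*(1/2)) - 14/65 = -22/41 - 14/65 = -2004/2665 ≈ -0.75197)
r(t, w) = 2/3 - t/6 (r(t, w) = (4 - t)/6 = 2/3 - t/6)
(W + r(-3, P)) - 330 = (-2004/2665 + (2/3 - 1/6*(-3))) - 330 = (-2004/2665 + (2/3 + 1/2)) - 330 = (-2004/2665 + 7/6) - 330 = 6631/15990 - 330 = -5270069/15990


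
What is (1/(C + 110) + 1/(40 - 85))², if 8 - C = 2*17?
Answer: 169/1587600 ≈ 0.00010645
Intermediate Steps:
C = -26 (C = 8 - 2*17 = 8 - 1*34 = 8 - 34 = -26)
(1/(C + 110) + 1/(40 - 85))² = (1/(-26 + 110) + 1/(40 - 85))² = (1/84 + 1/(-45))² = (1/84 - 1/45)² = (-13/1260)² = 169/1587600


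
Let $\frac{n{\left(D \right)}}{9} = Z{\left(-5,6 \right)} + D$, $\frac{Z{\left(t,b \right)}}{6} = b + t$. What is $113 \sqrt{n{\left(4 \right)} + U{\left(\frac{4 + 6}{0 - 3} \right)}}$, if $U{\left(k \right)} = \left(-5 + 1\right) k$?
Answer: $\frac{113 \sqrt{930}}{3} \approx 1148.7$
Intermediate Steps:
$Z{\left(t,b \right)} = 6 b + 6 t$ ($Z{\left(t,b \right)} = 6 \left(b + t\right) = 6 b + 6 t$)
$n{\left(D \right)} = 54 + 9 D$ ($n{\left(D \right)} = 9 \left(\left(6 \cdot 6 + 6 \left(-5\right)\right) + D\right) = 9 \left(\left(36 - 30\right) + D\right) = 9 \left(6 + D\right) = 54 + 9 D$)
$U{\left(k \right)} = - 4 k$
$113 \sqrt{n{\left(4 \right)} + U{\left(\frac{4 + 6}{0 - 3} \right)}} = 113 \sqrt{\left(54 + 9 \cdot 4\right) - 4 \frac{4 + 6}{0 - 3}} = 113 \sqrt{\left(54 + 36\right) - 4 \frac{10}{-3}} = 113 \sqrt{90 - 4 \cdot 10 \left(- \frac{1}{3}\right)} = 113 \sqrt{90 - - \frac{40}{3}} = 113 \sqrt{90 + \frac{40}{3}} = 113 \sqrt{\frac{310}{3}} = 113 \frac{\sqrt{930}}{3} = \frac{113 \sqrt{930}}{3}$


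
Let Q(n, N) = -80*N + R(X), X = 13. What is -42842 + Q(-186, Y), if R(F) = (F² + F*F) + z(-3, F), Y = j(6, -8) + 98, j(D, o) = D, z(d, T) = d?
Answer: -50827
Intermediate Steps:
Y = 104 (Y = 6 + 98 = 104)
R(F) = -3 + 2*F² (R(F) = (F² + F*F) - 3 = (F² + F²) - 3 = 2*F² - 3 = -3 + 2*F²)
Q(n, N) = 335 - 80*N (Q(n, N) = -80*N + (-3 + 2*13²) = -80*N + (-3 + 2*169) = -80*N + (-3 + 338) = -80*N + 335 = 335 - 80*N)
-42842 + Q(-186, Y) = -42842 + (335 - 80*104) = -42842 + (335 - 8320) = -42842 - 7985 = -50827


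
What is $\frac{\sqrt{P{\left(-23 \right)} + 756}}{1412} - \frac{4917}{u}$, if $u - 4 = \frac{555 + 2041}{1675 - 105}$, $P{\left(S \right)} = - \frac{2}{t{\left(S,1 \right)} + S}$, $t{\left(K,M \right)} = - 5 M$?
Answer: $- \frac{3859845}{4438} + \frac{\sqrt{148190}}{19768} \approx -869.71$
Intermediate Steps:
$P{\left(S \right)} = - \frac{2}{-5 + S}$ ($P{\left(S \right)} = - \frac{2}{\left(-5\right) 1 + S} = - \frac{2}{-5 + S}$)
$u = \frac{4438}{785}$ ($u = 4 + \frac{555 + 2041}{1675 - 105} = 4 + \frac{2596}{1570} = 4 + 2596 \cdot \frac{1}{1570} = 4 + \frac{1298}{785} = \frac{4438}{785} \approx 5.6535$)
$\frac{\sqrt{P{\left(-23 \right)} + 756}}{1412} - \frac{4917}{u} = \frac{\sqrt{- \frac{2}{-5 - 23} + 756}}{1412} - \frac{4917}{\frac{4438}{785}} = \sqrt{- \frac{2}{-28} + 756} \cdot \frac{1}{1412} - \frac{3859845}{4438} = \sqrt{\left(-2\right) \left(- \frac{1}{28}\right) + 756} \cdot \frac{1}{1412} - \frac{3859845}{4438} = \sqrt{\frac{1}{14} + 756} \cdot \frac{1}{1412} - \frac{3859845}{4438} = \sqrt{\frac{10585}{14}} \cdot \frac{1}{1412} - \frac{3859845}{4438} = \frac{\sqrt{148190}}{14} \cdot \frac{1}{1412} - \frac{3859845}{4438} = \frac{\sqrt{148190}}{19768} - \frac{3859845}{4438} = - \frac{3859845}{4438} + \frac{\sqrt{148190}}{19768}$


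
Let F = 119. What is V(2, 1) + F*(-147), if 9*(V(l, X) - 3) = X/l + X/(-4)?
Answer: -629639/36 ≈ -17490.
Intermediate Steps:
V(l, X) = 3 - X/36 + X/(9*l) (V(l, X) = 3 + (X/l + X/(-4))/9 = 3 + (X/l + X*(-¼))/9 = 3 + (X/l - X/4)/9 = 3 + (-X/4 + X/l)/9 = 3 + (-X/36 + X/(9*l)) = 3 - X/36 + X/(9*l))
V(2, 1) + F*(-147) = (3 - 1/36*1 + (⅑)*1/2) + 119*(-147) = (3 - 1/36 + (⅑)*1*(½)) - 17493 = (3 - 1/36 + 1/18) - 17493 = 109/36 - 17493 = -629639/36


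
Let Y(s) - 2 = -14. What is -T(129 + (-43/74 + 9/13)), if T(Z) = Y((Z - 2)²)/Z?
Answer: 11544/124205 ≈ 0.092943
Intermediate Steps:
Y(s) = -12 (Y(s) = 2 - 14 = -12)
T(Z) = -12/Z
-T(129 + (-43/74 + 9/13)) = -(-12)/(129 + (-43/74 + 9/13)) = -(-12)/(129 + 107/962) = -(-12)/124205/962 = -(-12)*962/124205 = -1*(-11544/124205) = 11544/124205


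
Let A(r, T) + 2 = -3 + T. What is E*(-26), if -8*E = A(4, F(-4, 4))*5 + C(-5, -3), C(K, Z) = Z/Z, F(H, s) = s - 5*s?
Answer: -338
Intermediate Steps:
F(H, s) = -4*s
C(K, Z) = 1
A(r, T) = -5 + T (A(r, T) = -2 + (-3 + T) = -5 + T)
E = 13 (E = -((-5 - 4*4)*5 + 1)/8 = -((-5 - 16)*5 + 1)/8 = -(-21*5 + 1)/8 = -(-105 + 1)/8 = -⅛*(-104) = 13)
E*(-26) = 13*(-26) = -338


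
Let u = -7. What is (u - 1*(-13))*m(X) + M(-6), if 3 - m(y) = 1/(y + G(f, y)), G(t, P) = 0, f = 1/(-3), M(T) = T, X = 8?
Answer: 45/4 ≈ 11.250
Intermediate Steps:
f = -⅓ ≈ -0.33333
m(y) = 3 - 1/y (m(y) = 3 - 1/(y + 0) = 3 - 1/y)
(u - 1*(-13))*m(X) + M(-6) = (-7 - 1*(-13))*(3 - 1/8) - 6 = (-7 + 13)*(3 - 1*⅛) - 6 = 6*(3 - ⅛) - 6 = 6*(23/8) - 6 = 69/4 - 6 = 45/4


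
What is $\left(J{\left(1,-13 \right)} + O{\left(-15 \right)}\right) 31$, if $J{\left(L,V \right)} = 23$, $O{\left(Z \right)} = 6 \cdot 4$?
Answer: $1457$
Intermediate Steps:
$O{\left(Z \right)} = 24$
$\left(J{\left(1,-13 \right)} + O{\left(-15 \right)}\right) 31 = \left(23 + 24\right) 31 = 47 \cdot 31 = 1457$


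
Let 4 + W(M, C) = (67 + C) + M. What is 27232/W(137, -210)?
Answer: -13616/5 ≈ -2723.2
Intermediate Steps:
W(M, C) = 63 + C + M (W(M, C) = -4 + ((67 + C) + M) = -4 + (67 + C + M) = 63 + C + M)
27232/W(137, -210) = 27232/(63 - 210 + 137) = 27232/(-10) = 27232*(-⅒) = -13616/5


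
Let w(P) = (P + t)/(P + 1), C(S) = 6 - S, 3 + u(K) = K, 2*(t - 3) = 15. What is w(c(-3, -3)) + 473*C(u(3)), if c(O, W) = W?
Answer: 11337/4 ≈ 2834.3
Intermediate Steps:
t = 21/2 (t = 3 + (½)*15 = 3 + 15/2 = 21/2 ≈ 10.500)
u(K) = -3 + K
w(P) = (21/2 + P)/(1 + P) (w(P) = (P + 21/2)/(P + 1) = (21/2 + P)/(1 + P))
w(c(-3, -3)) + 473*C(u(3)) = (21/2 - 3)/(1 - 3) + 473*(6 - (-3 + 3)) = (15/2)/(-2) + 473*(6 - 1*0) = -½*15/2 + 473*(6 + 0) = -15/4 + 473*6 = -15/4 + 2838 = 11337/4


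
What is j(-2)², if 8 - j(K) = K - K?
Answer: 64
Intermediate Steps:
j(K) = 8 (j(K) = 8 - (K - K) = 8 - 1*0 = 8 + 0 = 8)
j(-2)² = 8² = 64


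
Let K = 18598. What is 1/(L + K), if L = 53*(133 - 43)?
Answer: 1/23368 ≈ 4.2794e-5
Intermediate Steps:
L = 4770 (L = 53*90 = 4770)
1/(L + K) = 1/(4770 + 18598) = 1/23368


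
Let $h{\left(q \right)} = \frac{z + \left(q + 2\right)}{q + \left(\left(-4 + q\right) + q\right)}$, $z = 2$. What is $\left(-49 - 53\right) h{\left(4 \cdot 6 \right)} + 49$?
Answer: $7$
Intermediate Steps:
$h{\left(q \right)} = \frac{4 + q}{-4 + 3 q}$ ($h{\left(q \right)} = \frac{2 + \left(q + 2\right)}{q + \left(\left(-4 + q\right) + q\right)} = \frac{2 + \left(2 + q\right)}{q + \left(-4 + 2 q\right)} = \frac{4 + q}{-4 + 3 q}$)
$\left(-49 - 53\right) h{\left(4 \cdot 6 \right)} + 49 = \left(-49 - 53\right) \frac{4 + 4 \cdot 6}{-4 + 3 \cdot 4 \cdot 6} + 49 = - 102 \frac{4 + 24}{-4 + 3 \cdot 24} + 49 = - 102 \frac{1}{-4 + 72} \cdot 28 + 49 = - 102 \cdot \frac{1}{68} \cdot 28 + 49 = \left(-102\right) \frac{7}{17} + 49 = -42 + 49 = 7$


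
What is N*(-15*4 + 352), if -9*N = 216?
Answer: -7008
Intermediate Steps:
N = -24 (N = -⅑*216 = -24)
N*(-15*4 + 352) = -24*(-15*4 + 352) = -24*(-60 + 352) = -24*292 = -7008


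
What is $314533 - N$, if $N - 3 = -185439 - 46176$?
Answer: $546145$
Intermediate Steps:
$N = -231612$ ($N = 3 - 231615 = -231612$)
$314533 - N = 314533 - -231612 = 314533 + 231612 = 546145$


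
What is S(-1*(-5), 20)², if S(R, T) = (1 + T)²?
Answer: 194481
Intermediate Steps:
S(-1*(-5), 20)² = ((1 + 20)²)² = (21²)² = 441² = 194481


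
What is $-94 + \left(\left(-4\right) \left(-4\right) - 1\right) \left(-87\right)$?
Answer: $-1399$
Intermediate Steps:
$-94 + \left(\left(-4\right) \left(-4\right) - 1\right) \left(-87\right) = -94 + \left(16 - 1\right) \left(-87\right) = -94 + 15 \left(-87\right) = -94 - 1305 = -1399$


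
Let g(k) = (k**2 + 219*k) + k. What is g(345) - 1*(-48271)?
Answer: 243196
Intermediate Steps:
g(k) = k**2 + 220*k
g(345) - 1*(-48271) = 345*(220 + 345) - 1*(-48271) = 345*565 + 48271 = 194925 + 48271 = 243196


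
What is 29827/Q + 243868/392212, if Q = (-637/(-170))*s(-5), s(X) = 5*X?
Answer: -14177590337/44614115 ≈ -317.78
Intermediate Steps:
Q = -3185/34 (Q = (-637/(-170))*(5*(-5)) = -637*(-1/170)*(-25) = (637/170)*(-25) = -3185/34 ≈ -93.677)
29827/Q + 243868/392212 = 29827/(-3185/34) + 243868/392212 = 29827*(-34/3185) + 243868*(1/392212) = -144874/455 + 60967/98053 = -14177590337/44614115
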